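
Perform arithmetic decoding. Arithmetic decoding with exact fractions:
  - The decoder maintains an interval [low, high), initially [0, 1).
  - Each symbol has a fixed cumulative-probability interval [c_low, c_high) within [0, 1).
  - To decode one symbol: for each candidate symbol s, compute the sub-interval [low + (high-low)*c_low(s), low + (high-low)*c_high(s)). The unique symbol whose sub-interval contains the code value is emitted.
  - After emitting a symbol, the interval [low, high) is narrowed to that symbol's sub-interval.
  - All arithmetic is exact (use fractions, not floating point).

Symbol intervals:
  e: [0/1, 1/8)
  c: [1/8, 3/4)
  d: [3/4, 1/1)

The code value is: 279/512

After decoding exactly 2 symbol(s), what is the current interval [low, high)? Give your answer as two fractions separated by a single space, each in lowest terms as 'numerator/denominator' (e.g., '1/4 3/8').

Step 1: interval [0/1, 1/1), width = 1/1 - 0/1 = 1/1
  'e': [0/1 + 1/1*0/1, 0/1 + 1/1*1/8) = [0/1, 1/8)
  'c': [0/1 + 1/1*1/8, 0/1 + 1/1*3/4) = [1/8, 3/4) <- contains code 279/512
  'd': [0/1 + 1/1*3/4, 0/1 + 1/1*1/1) = [3/4, 1/1)
  emit 'c', narrow to [1/8, 3/4)
Step 2: interval [1/8, 3/4), width = 3/4 - 1/8 = 5/8
  'e': [1/8 + 5/8*0/1, 1/8 + 5/8*1/8) = [1/8, 13/64)
  'c': [1/8 + 5/8*1/8, 1/8 + 5/8*3/4) = [13/64, 19/32) <- contains code 279/512
  'd': [1/8 + 5/8*3/4, 1/8 + 5/8*1/1) = [19/32, 3/4)
  emit 'c', narrow to [13/64, 19/32)

Answer: 13/64 19/32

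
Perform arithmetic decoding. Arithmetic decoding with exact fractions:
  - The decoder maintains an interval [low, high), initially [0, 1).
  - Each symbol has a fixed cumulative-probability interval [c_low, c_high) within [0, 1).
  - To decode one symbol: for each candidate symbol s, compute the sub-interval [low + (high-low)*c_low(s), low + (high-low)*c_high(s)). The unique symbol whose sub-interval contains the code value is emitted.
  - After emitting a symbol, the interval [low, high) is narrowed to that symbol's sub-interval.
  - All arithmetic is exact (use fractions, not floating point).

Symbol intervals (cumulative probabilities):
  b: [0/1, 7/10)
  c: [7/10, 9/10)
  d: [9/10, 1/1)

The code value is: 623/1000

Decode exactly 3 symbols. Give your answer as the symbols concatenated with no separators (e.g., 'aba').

Step 1: interval [0/1, 1/1), width = 1/1 - 0/1 = 1/1
  'b': [0/1 + 1/1*0/1, 0/1 + 1/1*7/10) = [0/1, 7/10) <- contains code 623/1000
  'c': [0/1 + 1/1*7/10, 0/1 + 1/1*9/10) = [7/10, 9/10)
  'd': [0/1 + 1/1*9/10, 0/1 + 1/1*1/1) = [9/10, 1/1)
  emit 'b', narrow to [0/1, 7/10)
Step 2: interval [0/1, 7/10), width = 7/10 - 0/1 = 7/10
  'b': [0/1 + 7/10*0/1, 0/1 + 7/10*7/10) = [0/1, 49/100)
  'c': [0/1 + 7/10*7/10, 0/1 + 7/10*9/10) = [49/100, 63/100) <- contains code 623/1000
  'd': [0/1 + 7/10*9/10, 0/1 + 7/10*1/1) = [63/100, 7/10)
  emit 'c', narrow to [49/100, 63/100)
Step 3: interval [49/100, 63/100), width = 63/100 - 49/100 = 7/50
  'b': [49/100 + 7/50*0/1, 49/100 + 7/50*7/10) = [49/100, 147/250)
  'c': [49/100 + 7/50*7/10, 49/100 + 7/50*9/10) = [147/250, 77/125)
  'd': [49/100 + 7/50*9/10, 49/100 + 7/50*1/1) = [77/125, 63/100) <- contains code 623/1000
  emit 'd', narrow to [77/125, 63/100)

Answer: bcd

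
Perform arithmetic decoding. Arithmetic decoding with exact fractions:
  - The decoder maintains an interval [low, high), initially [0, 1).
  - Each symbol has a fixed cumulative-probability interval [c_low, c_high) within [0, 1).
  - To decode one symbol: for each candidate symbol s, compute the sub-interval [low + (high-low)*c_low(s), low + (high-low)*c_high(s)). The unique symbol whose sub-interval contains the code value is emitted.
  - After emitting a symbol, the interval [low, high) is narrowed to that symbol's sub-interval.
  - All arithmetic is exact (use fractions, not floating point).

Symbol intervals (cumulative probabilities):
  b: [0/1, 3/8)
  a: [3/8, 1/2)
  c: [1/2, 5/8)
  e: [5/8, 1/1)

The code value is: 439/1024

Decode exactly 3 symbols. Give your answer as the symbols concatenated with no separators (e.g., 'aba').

Answer: aaa

Derivation:
Step 1: interval [0/1, 1/1), width = 1/1 - 0/1 = 1/1
  'b': [0/1 + 1/1*0/1, 0/1 + 1/1*3/8) = [0/1, 3/8)
  'a': [0/1 + 1/1*3/8, 0/1 + 1/1*1/2) = [3/8, 1/2) <- contains code 439/1024
  'c': [0/1 + 1/1*1/2, 0/1 + 1/1*5/8) = [1/2, 5/8)
  'e': [0/1 + 1/1*5/8, 0/1 + 1/1*1/1) = [5/8, 1/1)
  emit 'a', narrow to [3/8, 1/2)
Step 2: interval [3/8, 1/2), width = 1/2 - 3/8 = 1/8
  'b': [3/8 + 1/8*0/1, 3/8 + 1/8*3/8) = [3/8, 27/64)
  'a': [3/8 + 1/8*3/8, 3/8 + 1/8*1/2) = [27/64, 7/16) <- contains code 439/1024
  'c': [3/8 + 1/8*1/2, 3/8 + 1/8*5/8) = [7/16, 29/64)
  'e': [3/8 + 1/8*5/8, 3/8 + 1/8*1/1) = [29/64, 1/2)
  emit 'a', narrow to [27/64, 7/16)
Step 3: interval [27/64, 7/16), width = 7/16 - 27/64 = 1/64
  'b': [27/64 + 1/64*0/1, 27/64 + 1/64*3/8) = [27/64, 219/512)
  'a': [27/64 + 1/64*3/8, 27/64 + 1/64*1/2) = [219/512, 55/128) <- contains code 439/1024
  'c': [27/64 + 1/64*1/2, 27/64 + 1/64*5/8) = [55/128, 221/512)
  'e': [27/64 + 1/64*5/8, 27/64 + 1/64*1/1) = [221/512, 7/16)
  emit 'a', narrow to [219/512, 55/128)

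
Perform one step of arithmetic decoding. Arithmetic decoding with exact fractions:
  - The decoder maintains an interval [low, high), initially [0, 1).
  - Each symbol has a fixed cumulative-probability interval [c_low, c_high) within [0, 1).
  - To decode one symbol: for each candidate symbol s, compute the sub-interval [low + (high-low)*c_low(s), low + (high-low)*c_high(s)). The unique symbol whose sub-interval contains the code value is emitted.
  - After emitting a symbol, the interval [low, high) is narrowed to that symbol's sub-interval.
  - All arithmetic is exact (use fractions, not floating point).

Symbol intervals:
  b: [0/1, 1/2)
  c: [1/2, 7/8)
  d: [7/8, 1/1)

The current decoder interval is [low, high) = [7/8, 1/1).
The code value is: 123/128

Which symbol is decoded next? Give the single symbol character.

Interval width = high − low = 1/1 − 7/8 = 1/8
Scaled code = (code − low) / width = (123/128 − 7/8) / 1/8 = 11/16
  b: [0/1, 1/2) 
  c: [1/2, 7/8) ← scaled code falls here ✓
  d: [7/8, 1/1) 

Answer: c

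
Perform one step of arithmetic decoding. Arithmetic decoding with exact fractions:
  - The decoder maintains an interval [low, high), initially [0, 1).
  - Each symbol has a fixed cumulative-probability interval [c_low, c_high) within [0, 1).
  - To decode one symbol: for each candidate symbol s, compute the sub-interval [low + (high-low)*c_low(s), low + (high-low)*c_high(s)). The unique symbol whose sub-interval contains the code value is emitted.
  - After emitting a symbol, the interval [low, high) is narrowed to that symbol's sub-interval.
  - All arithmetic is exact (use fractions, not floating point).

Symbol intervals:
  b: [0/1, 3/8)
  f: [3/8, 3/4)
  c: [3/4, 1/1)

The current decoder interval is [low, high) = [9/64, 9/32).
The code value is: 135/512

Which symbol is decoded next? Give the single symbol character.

Answer: c

Derivation:
Interval width = high − low = 9/32 − 9/64 = 9/64
Scaled code = (code − low) / width = (135/512 − 9/64) / 9/64 = 7/8
  b: [0/1, 3/8) 
  f: [3/8, 3/4) 
  c: [3/4, 1/1) ← scaled code falls here ✓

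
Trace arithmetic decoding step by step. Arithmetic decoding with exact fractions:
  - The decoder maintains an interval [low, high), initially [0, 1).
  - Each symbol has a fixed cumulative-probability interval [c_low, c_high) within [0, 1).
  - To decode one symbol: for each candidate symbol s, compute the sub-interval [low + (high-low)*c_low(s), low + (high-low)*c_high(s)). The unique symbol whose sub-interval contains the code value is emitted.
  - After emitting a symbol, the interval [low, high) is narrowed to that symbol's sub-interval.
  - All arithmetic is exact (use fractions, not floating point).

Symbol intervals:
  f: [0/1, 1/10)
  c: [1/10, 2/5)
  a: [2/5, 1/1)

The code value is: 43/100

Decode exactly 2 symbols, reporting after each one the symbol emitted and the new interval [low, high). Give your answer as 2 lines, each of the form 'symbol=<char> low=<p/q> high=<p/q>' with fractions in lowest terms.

Step 1: interval [0/1, 1/1), width = 1/1 - 0/1 = 1/1
  'f': [0/1 + 1/1*0/1, 0/1 + 1/1*1/10) = [0/1, 1/10)
  'c': [0/1 + 1/1*1/10, 0/1 + 1/1*2/5) = [1/10, 2/5)
  'a': [0/1 + 1/1*2/5, 0/1 + 1/1*1/1) = [2/5, 1/1) <- contains code 43/100
  emit 'a', narrow to [2/5, 1/1)
Step 2: interval [2/5, 1/1), width = 1/1 - 2/5 = 3/5
  'f': [2/5 + 3/5*0/1, 2/5 + 3/5*1/10) = [2/5, 23/50) <- contains code 43/100
  'c': [2/5 + 3/5*1/10, 2/5 + 3/5*2/5) = [23/50, 16/25)
  'a': [2/5 + 3/5*2/5, 2/5 + 3/5*1/1) = [16/25, 1/1)
  emit 'f', narrow to [2/5, 23/50)

Answer: symbol=a low=2/5 high=1/1
symbol=f low=2/5 high=23/50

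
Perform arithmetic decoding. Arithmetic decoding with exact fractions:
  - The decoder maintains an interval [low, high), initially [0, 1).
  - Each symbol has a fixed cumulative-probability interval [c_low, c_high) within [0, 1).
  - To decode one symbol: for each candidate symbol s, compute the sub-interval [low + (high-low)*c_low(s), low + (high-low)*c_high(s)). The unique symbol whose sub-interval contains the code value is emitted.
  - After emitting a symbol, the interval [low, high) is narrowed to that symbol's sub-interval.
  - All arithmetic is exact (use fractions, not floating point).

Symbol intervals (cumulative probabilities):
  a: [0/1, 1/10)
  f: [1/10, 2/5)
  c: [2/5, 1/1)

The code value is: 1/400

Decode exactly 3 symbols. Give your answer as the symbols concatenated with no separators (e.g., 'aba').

Answer: aaf

Derivation:
Step 1: interval [0/1, 1/1), width = 1/1 - 0/1 = 1/1
  'a': [0/1 + 1/1*0/1, 0/1 + 1/1*1/10) = [0/1, 1/10) <- contains code 1/400
  'f': [0/1 + 1/1*1/10, 0/1 + 1/1*2/5) = [1/10, 2/5)
  'c': [0/1 + 1/1*2/5, 0/1 + 1/1*1/1) = [2/5, 1/1)
  emit 'a', narrow to [0/1, 1/10)
Step 2: interval [0/1, 1/10), width = 1/10 - 0/1 = 1/10
  'a': [0/1 + 1/10*0/1, 0/1 + 1/10*1/10) = [0/1, 1/100) <- contains code 1/400
  'f': [0/1 + 1/10*1/10, 0/1 + 1/10*2/5) = [1/100, 1/25)
  'c': [0/1 + 1/10*2/5, 0/1 + 1/10*1/1) = [1/25, 1/10)
  emit 'a', narrow to [0/1, 1/100)
Step 3: interval [0/1, 1/100), width = 1/100 - 0/1 = 1/100
  'a': [0/1 + 1/100*0/1, 0/1 + 1/100*1/10) = [0/1, 1/1000)
  'f': [0/1 + 1/100*1/10, 0/1 + 1/100*2/5) = [1/1000, 1/250) <- contains code 1/400
  'c': [0/1 + 1/100*2/5, 0/1 + 1/100*1/1) = [1/250, 1/100)
  emit 'f', narrow to [1/1000, 1/250)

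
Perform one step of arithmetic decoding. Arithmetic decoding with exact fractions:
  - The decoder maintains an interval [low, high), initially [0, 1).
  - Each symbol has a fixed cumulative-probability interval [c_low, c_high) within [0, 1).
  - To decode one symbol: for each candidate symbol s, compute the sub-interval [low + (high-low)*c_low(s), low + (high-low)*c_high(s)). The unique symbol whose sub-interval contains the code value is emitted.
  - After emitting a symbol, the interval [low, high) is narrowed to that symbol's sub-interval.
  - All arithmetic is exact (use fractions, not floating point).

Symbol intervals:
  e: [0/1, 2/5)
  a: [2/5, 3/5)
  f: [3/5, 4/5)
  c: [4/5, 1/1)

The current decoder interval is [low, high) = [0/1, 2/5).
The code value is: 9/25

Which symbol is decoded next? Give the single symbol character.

Interval width = high − low = 2/5 − 0/1 = 2/5
Scaled code = (code − low) / width = (9/25 − 0/1) / 2/5 = 9/10
  e: [0/1, 2/5) 
  a: [2/5, 3/5) 
  f: [3/5, 4/5) 
  c: [4/5, 1/1) ← scaled code falls here ✓

Answer: c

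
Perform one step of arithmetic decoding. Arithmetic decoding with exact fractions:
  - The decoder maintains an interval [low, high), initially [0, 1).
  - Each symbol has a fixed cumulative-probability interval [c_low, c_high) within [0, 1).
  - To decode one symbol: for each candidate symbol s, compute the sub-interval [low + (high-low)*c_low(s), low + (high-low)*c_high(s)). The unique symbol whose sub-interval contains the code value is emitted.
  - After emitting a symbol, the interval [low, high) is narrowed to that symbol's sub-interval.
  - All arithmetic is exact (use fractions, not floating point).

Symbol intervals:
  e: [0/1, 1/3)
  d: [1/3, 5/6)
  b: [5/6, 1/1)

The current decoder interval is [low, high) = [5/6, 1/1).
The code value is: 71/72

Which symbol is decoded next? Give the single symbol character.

Interval width = high − low = 1/1 − 5/6 = 1/6
Scaled code = (code − low) / width = (71/72 − 5/6) / 1/6 = 11/12
  e: [0/1, 1/3) 
  d: [1/3, 5/6) 
  b: [5/6, 1/1) ← scaled code falls here ✓

Answer: b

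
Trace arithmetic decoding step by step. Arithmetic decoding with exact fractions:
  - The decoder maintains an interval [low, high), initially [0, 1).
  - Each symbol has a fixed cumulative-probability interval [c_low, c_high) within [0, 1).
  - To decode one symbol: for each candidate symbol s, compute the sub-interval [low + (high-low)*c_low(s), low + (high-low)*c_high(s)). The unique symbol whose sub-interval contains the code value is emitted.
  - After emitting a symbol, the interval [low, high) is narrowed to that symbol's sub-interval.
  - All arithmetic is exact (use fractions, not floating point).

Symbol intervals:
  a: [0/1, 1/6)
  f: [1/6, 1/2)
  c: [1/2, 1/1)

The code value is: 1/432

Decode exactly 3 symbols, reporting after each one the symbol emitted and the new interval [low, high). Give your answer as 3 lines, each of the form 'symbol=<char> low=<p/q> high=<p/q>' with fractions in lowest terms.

Answer: symbol=a low=0/1 high=1/6
symbol=a low=0/1 high=1/36
symbol=a low=0/1 high=1/216

Derivation:
Step 1: interval [0/1, 1/1), width = 1/1 - 0/1 = 1/1
  'a': [0/1 + 1/1*0/1, 0/1 + 1/1*1/6) = [0/1, 1/6) <- contains code 1/432
  'f': [0/1 + 1/1*1/6, 0/1 + 1/1*1/2) = [1/6, 1/2)
  'c': [0/1 + 1/1*1/2, 0/1 + 1/1*1/1) = [1/2, 1/1)
  emit 'a', narrow to [0/1, 1/6)
Step 2: interval [0/1, 1/6), width = 1/6 - 0/1 = 1/6
  'a': [0/1 + 1/6*0/1, 0/1 + 1/6*1/6) = [0/1, 1/36) <- contains code 1/432
  'f': [0/1 + 1/6*1/6, 0/1 + 1/6*1/2) = [1/36, 1/12)
  'c': [0/1 + 1/6*1/2, 0/1 + 1/6*1/1) = [1/12, 1/6)
  emit 'a', narrow to [0/1, 1/36)
Step 3: interval [0/1, 1/36), width = 1/36 - 0/1 = 1/36
  'a': [0/1 + 1/36*0/1, 0/1 + 1/36*1/6) = [0/1, 1/216) <- contains code 1/432
  'f': [0/1 + 1/36*1/6, 0/1 + 1/36*1/2) = [1/216, 1/72)
  'c': [0/1 + 1/36*1/2, 0/1 + 1/36*1/1) = [1/72, 1/36)
  emit 'a', narrow to [0/1, 1/216)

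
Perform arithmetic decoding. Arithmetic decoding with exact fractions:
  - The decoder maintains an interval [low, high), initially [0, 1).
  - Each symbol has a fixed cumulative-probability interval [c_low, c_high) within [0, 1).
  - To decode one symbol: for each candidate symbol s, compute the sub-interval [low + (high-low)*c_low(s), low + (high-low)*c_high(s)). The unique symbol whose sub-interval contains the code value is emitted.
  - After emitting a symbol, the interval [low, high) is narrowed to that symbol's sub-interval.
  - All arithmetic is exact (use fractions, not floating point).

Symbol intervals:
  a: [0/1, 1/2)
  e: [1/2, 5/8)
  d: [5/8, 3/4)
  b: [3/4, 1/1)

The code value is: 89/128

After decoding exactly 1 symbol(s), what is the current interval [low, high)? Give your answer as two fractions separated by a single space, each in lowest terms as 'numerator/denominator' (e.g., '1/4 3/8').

Step 1: interval [0/1, 1/1), width = 1/1 - 0/1 = 1/1
  'a': [0/1 + 1/1*0/1, 0/1 + 1/1*1/2) = [0/1, 1/2)
  'e': [0/1 + 1/1*1/2, 0/1 + 1/1*5/8) = [1/2, 5/8)
  'd': [0/1 + 1/1*5/8, 0/1 + 1/1*3/4) = [5/8, 3/4) <- contains code 89/128
  'b': [0/1 + 1/1*3/4, 0/1 + 1/1*1/1) = [3/4, 1/1)
  emit 'd', narrow to [5/8, 3/4)

Answer: 5/8 3/4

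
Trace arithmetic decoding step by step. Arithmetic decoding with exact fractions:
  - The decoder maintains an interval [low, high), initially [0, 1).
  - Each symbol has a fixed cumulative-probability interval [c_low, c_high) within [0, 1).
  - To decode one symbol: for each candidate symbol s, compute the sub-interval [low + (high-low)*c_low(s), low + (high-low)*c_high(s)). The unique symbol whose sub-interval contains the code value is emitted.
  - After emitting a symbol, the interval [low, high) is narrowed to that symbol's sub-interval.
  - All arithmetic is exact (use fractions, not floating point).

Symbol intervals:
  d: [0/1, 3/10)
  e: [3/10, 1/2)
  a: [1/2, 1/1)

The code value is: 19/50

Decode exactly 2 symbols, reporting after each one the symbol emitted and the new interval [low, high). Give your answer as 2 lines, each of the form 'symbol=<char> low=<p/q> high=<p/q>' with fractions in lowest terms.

Step 1: interval [0/1, 1/1), width = 1/1 - 0/1 = 1/1
  'd': [0/1 + 1/1*0/1, 0/1 + 1/1*3/10) = [0/1, 3/10)
  'e': [0/1 + 1/1*3/10, 0/1 + 1/1*1/2) = [3/10, 1/2) <- contains code 19/50
  'a': [0/1 + 1/1*1/2, 0/1 + 1/1*1/1) = [1/2, 1/1)
  emit 'e', narrow to [3/10, 1/2)
Step 2: interval [3/10, 1/2), width = 1/2 - 3/10 = 1/5
  'd': [3/10 + 1/5*0/1, 3/10 + 1/5*3/10) = [3/10, 9/25)
  'e': [3/10 + 1/5*3/10, 3/10 + 1/5*1/2) = [9/25, 2/5) <- contains code 19/50
  'a': [3/10 + 1/5*1/2, 3/10 + 1/5*1/1) = [2/5, 1/2)
  emit 'e', narrow to [9/25, 2/5)

Answer: symbol=e low=3/10 high=1/2
symbol=e low=9/25 high=2/5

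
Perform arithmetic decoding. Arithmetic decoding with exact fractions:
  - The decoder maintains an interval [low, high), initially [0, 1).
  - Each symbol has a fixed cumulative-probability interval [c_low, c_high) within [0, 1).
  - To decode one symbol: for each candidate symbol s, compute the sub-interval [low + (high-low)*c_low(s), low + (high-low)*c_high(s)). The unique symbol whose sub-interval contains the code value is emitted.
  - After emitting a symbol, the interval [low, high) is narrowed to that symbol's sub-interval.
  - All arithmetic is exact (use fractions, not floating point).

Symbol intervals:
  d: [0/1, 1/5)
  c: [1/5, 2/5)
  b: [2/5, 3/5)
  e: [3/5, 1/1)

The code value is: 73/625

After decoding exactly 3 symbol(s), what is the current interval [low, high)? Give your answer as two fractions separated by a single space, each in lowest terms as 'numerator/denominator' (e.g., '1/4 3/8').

Step 1: interval [0/1, 1/1), width = 1/1 - 0/1 = 1/1
  'd': [0/1 + 1/1*0/1, 0/1 + 1/1*1/5) = [0/1, 1/5) <- contains code 73/625
  'c': [0/1 + 1/1*1/5, 0/1 + 1/1*2/5) = [1/5, 2/5)
  'b': [0/1 + 1/1*2/5, 0/1 + 1/1*3/5) = [2/5, 3/5)
  'e': [0/1 + 1/1*3/5, 0/1 + 1/1*1/1) = [3/5, 1/1)
  emit 'd', narrow to [0/1, 1/5)
Step 2: interval [0/1, 1/5), width = 1/5 - 0/1 = 1/5
  'd': [0/1 + 1/5*0/1, 0/1 + 1/5*1/5) = [0/1, 1/25)
  'c': [0/1 + 1/5*1/5, 0/1 + 1/5*2/5) = [1/25, 2/25)
  'b': [0/1 + 1/5*2/5, 0/1 + 1/5*3/5) = [2/25, 3/25) <- contains code 73/625
  'e': [0/1 + 1/5*3/5, 0/1 + 1/5*1/1) = [3/25, 1/5)
  emit 'b', narrow to [2/25, 3/25)
Step 3: interval [2/25, 3/25), width = 3/25 - 2/25 = 1/25
  'd': [2/25 + 1/25*0/1, 2/25 + 1/25*1/5) = [2/25, 11/125)
  'c': [2/25 + 1/25*1/5, 2/25 + 1/25*2/5) = [11/125, 12/125)
  'b': [2/25 + 1/25*2/5, 2/25 + 1/25*3/5) = [12/125, 13/125)
  'e': [2/25 + 1/25*3/5, 2/25 + 1/25*1/1) = [13/125, 3/25) <- contains code 73/625
  emit 'e', narrow to [13/125, 3/25)

Answer: 13/125 3/25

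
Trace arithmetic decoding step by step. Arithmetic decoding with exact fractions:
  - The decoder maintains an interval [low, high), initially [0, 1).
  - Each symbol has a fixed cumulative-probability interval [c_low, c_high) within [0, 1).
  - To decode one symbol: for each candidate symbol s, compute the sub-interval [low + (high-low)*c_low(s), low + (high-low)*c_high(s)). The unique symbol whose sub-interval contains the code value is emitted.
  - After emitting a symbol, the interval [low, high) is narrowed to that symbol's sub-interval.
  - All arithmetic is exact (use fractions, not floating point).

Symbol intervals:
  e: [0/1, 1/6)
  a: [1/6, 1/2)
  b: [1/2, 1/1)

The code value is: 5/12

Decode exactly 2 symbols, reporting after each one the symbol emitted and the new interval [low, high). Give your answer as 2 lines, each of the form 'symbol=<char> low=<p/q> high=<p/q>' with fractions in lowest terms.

Step 1: interval [0/1, 1/1), width = 1/1 - 0/1 = 1/1
  'e': [0/1 + 1/1*0/1, 0/1 + 1/1*1/6) = [0/1, 1/6)
  'a': [0/1 + 1/1*1/6, 0/1 + 1/1*1/2) = [1/6, 1/2) <- contains code 5/12
  'b': [0/1 + 1/1*1/2, 0/1 + 1/1*1/1) = [1/2, 1/1)
  emit 'a', narrow to [1/6, 1/2)
Step 2: interval [1/6, 1/2), width = 1/2 - 1/6 = 1/3
  'e': [1/6 + 1/3*0/1, 1/6 + 1/3*1/6) = [1/6, 2/9)
  'a': [1/6 + 1/3*1/6, 1/6 + 1/3*1/2) = [2/9, 1/3)
  'b': [1/6 + 1/3*1/2, 1/6 + 1/3*1/1) = [1/3, 1/2) <- contains code 5/12
  emit 'b', narrow to [1/3, 1/2)

Answer: symbol=a low=1/6 high=1/2
symbol=b low=1/3 high=1/2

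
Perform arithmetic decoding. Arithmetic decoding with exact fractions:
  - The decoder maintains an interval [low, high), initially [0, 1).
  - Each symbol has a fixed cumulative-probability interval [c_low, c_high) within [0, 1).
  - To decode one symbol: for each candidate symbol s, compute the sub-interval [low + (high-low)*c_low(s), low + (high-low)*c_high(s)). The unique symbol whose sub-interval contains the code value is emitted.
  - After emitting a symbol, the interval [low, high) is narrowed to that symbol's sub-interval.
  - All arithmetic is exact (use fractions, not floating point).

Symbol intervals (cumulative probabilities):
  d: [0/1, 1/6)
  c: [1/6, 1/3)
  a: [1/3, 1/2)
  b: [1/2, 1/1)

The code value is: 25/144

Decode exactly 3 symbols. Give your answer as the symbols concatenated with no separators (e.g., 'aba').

Answer: cdc

Derivation:
Step 1: interval [0/1, 1/1), width = 1/1 - 0/1 = 1/1
  'd': [0/1 + 1/1*0/1, 0/1 + 1/1*1/6) = [0/1, 1/6)
  'c': [0/1 + 1/1*1/6, 0/1 + 1/1*1/3) = [1/6, 1/3) <- contains code 25/144
  'a': [0/1 + 1/1*1/3, 0/1 + 1/1*1/2) = [1/3, 1/2)
  'b': [0/1 + 1/1*1/2, 0/1 + 1/1*1/1) = [1/2, 1/1)
  emit 'c', narrow to [1/6, 1/3)
Step 2: interval [1/6, 1/3), width = 1/3 - 1/6 = 1/6
  'd': [1/6 + 1/6*0/1, 1/6 + 1/6*1/6) = [1/6, 7/36) <- contains code 25/144
  'c': [1/6 + 1/6*1/6, 1/6 + 1/6*1/3) = [7/36, 2/9)
  'a': [1/6 + 1/6*1/3, 1/6 + 1/6*1/2) = [2/9, 1/4)
  'b': [1/6 + 1/6*1/2, 1/6 + 1/6*1/1) = [1/4, 1/3)
  emit 'd', narrow to [1/6, 7/36)
Step 3: interval [1/6, 7/36), width = 7/36 - 1/6 = 1/36
  'd': [1/6 + 1/36*0/1, 1/6 + 1/36*1/6) = [1/6, 37/216)
  'c': [1/6 + 1/36*1/6, 1/6 + 1/36*1/3) = [37/216, 19/108) <- contains code 25/144
  'a': [1/6 + 1/36*1/3, 1/6 + 1/36*1/2) = [19/108, 13/72)
  'b': [1/6 + 1/36*1/2, 1/6 + 1/36*1/1) = [13/72, 7/36)
  emit 'c', narrow to [37/216, 19/108)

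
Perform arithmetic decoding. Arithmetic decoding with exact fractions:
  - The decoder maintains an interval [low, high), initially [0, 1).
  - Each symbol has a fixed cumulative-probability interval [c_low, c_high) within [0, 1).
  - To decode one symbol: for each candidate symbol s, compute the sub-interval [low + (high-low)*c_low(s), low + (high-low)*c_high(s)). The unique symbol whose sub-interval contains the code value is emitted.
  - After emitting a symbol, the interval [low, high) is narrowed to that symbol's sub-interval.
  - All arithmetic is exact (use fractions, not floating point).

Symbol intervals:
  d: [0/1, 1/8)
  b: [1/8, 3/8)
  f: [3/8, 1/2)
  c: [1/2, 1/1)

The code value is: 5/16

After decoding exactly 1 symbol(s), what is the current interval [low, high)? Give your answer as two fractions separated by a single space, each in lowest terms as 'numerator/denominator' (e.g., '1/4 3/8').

Answer: 1/8 3/8

Derivation:
Step 1: interval [0/1, 1/1), width = 1/1 - 0/1 = 1/1
  'd': [0/1 + 1/1*0/1, 0/1 + 1/1*1/8) = [0/1, 1/8)
  'b': [0/1 + 1/1*1/8, 0/1 + 1/1*3/8) = [1/8, 3/8) <- contains code 5/16
  'f': [0/1 + 1/1*3/8, 0/1 + 1/1*1/2) = [3/8, 1/2)
  'c': [0/1 + 1/1*1/2, 0/1 + 1/1*1/1) = [1/2, 1/1)
  emit 'b', narrow to [1/8, 3/8)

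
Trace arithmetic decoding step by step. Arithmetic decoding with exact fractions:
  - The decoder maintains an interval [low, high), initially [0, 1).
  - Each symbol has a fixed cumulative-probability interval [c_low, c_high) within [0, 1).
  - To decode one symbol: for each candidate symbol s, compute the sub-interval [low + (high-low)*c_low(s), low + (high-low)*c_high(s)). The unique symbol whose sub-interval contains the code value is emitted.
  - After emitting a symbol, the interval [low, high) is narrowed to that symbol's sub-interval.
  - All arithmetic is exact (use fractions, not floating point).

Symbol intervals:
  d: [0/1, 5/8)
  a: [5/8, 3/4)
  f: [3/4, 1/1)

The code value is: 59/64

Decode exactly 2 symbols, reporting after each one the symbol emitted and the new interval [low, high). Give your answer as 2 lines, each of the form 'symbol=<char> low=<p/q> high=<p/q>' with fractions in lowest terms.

Answer: symbol=f low=3/4 high=1/1
symbol=a low=29/32 high=15/16

Derivation:
Step 1: interval [0/1, 1/1), width = 1/1 - 0/1 = 1/1
  'd': [0/1 + 1/1*0/1, 0/1 + 1/1*5/8) = [0/1, 5/8)
  'a': [0/1 + 1/1*5/8, 0/1 + 1/1*3/4) = [5/8, 3/4)
  'f': [0/1 + 1/1*3/4, 0/1 + 1/1*1/1) = [3/4, 1/1) <- contains code 59/64
  emit 'f', narrow to [3/4, 1/1)
Step 2: interval [3/4, 1/1), width = 1/1 - 3/4 = 1/4
  'd': [3/4 + 1/4*0/1, 3/4 + 1/4*5/8) = [3/4, 29/32)
  'a': [3/4 + 1/4*5/8, 3/4 + 1/4*3/4) = [29/32, 15/16) <- contains code 59/64
  'f': [3/4 + 1/4*3/4, 3/4 + 1/4*1/1) = [15/16, 1/1)
  emit 'a', narrow to [29/32, 15/16)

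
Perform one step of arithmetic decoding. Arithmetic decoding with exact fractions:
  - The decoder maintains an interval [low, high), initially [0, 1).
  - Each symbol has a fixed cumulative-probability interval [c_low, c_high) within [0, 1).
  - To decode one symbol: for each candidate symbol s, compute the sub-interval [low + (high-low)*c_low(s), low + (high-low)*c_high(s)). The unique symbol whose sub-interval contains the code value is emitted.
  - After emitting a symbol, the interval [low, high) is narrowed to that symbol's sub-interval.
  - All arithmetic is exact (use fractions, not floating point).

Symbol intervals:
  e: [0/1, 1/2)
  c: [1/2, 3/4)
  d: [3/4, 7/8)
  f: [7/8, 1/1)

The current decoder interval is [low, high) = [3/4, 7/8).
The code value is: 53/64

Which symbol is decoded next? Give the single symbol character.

Answer: c

Derivation:
Interval width = high − low = 7/8 − 3/4 = 1/8
Scaled code = (code − low) / width = (53/64 − 3/4) / 1/8 = 5/8
  e: [0/1, 1/2) 
  c: [1/2, 3/4) ← scaled code falls here ✓
  d: [3/4, 7/8) 
  f: [7/8, 1/1) 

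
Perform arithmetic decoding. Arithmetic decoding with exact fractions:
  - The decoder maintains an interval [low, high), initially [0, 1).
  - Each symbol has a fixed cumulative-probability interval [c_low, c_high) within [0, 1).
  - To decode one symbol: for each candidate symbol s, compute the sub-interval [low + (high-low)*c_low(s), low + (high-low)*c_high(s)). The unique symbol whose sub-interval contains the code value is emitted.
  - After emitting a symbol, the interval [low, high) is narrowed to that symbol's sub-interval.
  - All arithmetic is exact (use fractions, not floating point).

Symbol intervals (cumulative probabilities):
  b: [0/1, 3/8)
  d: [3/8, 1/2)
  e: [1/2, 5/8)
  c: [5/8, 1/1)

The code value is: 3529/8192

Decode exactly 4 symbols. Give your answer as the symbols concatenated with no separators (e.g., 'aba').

Answer: ddee

Derivation:
Step 1: interval [0/1, 1/1), width = 1/1 - 0/1 = 1/1
  'b': [0/1 + 1/1*0/1, 0/1 + 1/1*3/8) = [0/1, 3/8)
  'd': [0/1 + 1/1*3/8, 0/1 + 1/1*1/2) = [3/8, 1/2) <- contains code 3529/8192
  'e': [0/1 + 1/1*1/2, 0/1 + 1/1*5/8) = [1/2, 5/8)
  'c': [0/1 + 1/1*5/8, 0/1 + 1/1*1/1) = [5/8, 1/1)
  emit 'd', narrow to [3/8, 1/2)
Step 2: interval [3/8, 1/2), width = 1/2 - 3/8 = 1/8
  'b': [3/8 + 1/8*0/1, 3/8 + 1/8*3/8) = [3/8, 27/64)
  'd': [3/8 + 1/8*3/8, 3/8 + 1/8*1/2) = [27/64, 7/16) <- contains code 3529/8192
  'e': [3/8 + 1/8*1/2, 3/8 + 1/8*5/8) = [7/16, 29/64)
  'c': [3/8 + 1/8*5/8, 3/8 + 1/8*1/1) = [29/64, 1/2)
  emit 'd', narrow to [27/64, 7/16)
Step 3: interval [27/64, 7/16), width = 7/16 - 27/64 = 1/64
  'b': [27/64 + 1/64*0/1, 27/64 + 1/64*3/8) = [27/64, 219/512)
  'd': [27/64 + 1/64*3/8, 27/64 + 1/64*1/2) = [219/512, 55/128)
  'e': [27/64 + 1/64*1/2, 27/64 + 1/64*5/8) = [55/128, 221/512) <- contains code 3529/8192
  'c': [27/64 + 1/64*5/8, 27/64 + 1/64*1/1) = [221/512, 7/16)
  emit 'e', narrow to [55/128, 221/512)
Step 4: interval [55/128, 221/512), width = 221/512 - 55/128 = 1/512
  'b': [55/128 + 1/512*0/1, 55/128 + 1/512*3/8) = [55/128, 1763/4096)
  'd': [55/128 + 1/512*3/8, 55/128 + 1/512*1/2) = [1763/4096, 441/1024)
  'e': [55/128 + 1/512*1/2, 55/128 + 1/512*5/8) = [441/1024, 1765/4096) <- contains code 3529/8192
  'c': [55/128 + 1/512*5/8, 55/128 + 1/512*1/1) = [1765/4096, 221/512)
  emit 'e', narrow to [441/1024, 1765/4096)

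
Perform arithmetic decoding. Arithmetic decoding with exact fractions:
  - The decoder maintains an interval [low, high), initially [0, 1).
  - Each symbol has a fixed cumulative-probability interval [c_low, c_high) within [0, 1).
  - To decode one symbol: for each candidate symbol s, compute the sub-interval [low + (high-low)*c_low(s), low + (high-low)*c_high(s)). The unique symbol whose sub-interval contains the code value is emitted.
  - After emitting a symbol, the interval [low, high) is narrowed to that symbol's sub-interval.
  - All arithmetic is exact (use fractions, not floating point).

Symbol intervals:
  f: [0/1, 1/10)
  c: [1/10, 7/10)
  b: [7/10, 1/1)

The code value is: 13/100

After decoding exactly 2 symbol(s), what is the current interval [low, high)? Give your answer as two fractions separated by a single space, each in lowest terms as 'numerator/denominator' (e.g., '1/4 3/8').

Answer: 1/10 4/25

Derivation:
Step 1: interval [0/1, 1/1), width = 1/1 - 0/1 = 1/1
  'f': [0/1 + 1/1*0/1, 0/1 + 1/1*1/10) = [0/1, 1/10)
  'c': [0/1 + 1/1*1/10, 0/1 + 1/1*7/10) = [1/10, 7/10) <- contains code 13/100
  'b': [0/1 + 1/1*7/10, 0/1 + 1/1*1/1) = [7/10, 1/1)
  emit 'c', narrow to [1/10, 7/10)
Step 2: interval [1/10, 7/10), width = 7/10 - 1/10 = 3/5
  'f': [1/10 + 3/5*0/1, 1/10 + 3/5*1/10) = [1/10, 4/25) <- contains code 13/100
  'c': [1/10 + 3/5*1/10, 1/10 + 3/5*7/10) = [4/25, 13/25)
  'b': [1/10 + 3/5*7/10, 1/10 + 3/5*1/1) = [13/25, 7/10)
  emit 'f', narrow to [1/10, 4/25)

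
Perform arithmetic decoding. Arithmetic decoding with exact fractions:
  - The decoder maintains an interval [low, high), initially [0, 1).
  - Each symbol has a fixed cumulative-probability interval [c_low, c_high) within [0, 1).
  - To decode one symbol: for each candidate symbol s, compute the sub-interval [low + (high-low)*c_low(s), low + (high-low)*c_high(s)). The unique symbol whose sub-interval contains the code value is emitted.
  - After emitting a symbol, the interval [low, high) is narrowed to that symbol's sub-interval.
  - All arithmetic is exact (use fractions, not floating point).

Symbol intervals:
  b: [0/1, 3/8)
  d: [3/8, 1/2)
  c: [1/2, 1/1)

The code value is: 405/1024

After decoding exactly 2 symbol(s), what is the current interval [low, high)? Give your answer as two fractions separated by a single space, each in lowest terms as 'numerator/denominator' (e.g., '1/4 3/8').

Answer: 3/8 27/64

Derivation:
Step 1: interval [0/1, 1/1), width = 1/1 - 0/1 = 1/1
  'b': [0/1 + 1/1*0/1, 0/1 + 1/1*3/8) = [0/1, 3/8)
  'd': [0/1 + 1/1*3/8, 0/1 + 1/1*1/2) = [3/8, 1/2) <- contains code 405/1024
  'c': [0/1 + 1/1*1/2, 0/1 + 1/1*1/1) = [1/2, 1/1)
  emit 'd', narrow to [3/8, 1/2)
Step 2: interval [3/8, 1/2), width = 1/2 - 3/8 = 1/8
  'b': [3/8 + 1/8*0/1, 3/8 + 1/8*3/8) = [3/8, 27/64) <- contains code 405/1024
  'd': [3/8 + 1/8*3/8, 3/8 + 1/8*1/2) = [27/64, 7/16)
  'c': [3/8 + 1/8*1/2, 3/8 + 1/8*1/1) = [7/16, 1/2)
  emit 'b', narrow to [3/8, 27/64)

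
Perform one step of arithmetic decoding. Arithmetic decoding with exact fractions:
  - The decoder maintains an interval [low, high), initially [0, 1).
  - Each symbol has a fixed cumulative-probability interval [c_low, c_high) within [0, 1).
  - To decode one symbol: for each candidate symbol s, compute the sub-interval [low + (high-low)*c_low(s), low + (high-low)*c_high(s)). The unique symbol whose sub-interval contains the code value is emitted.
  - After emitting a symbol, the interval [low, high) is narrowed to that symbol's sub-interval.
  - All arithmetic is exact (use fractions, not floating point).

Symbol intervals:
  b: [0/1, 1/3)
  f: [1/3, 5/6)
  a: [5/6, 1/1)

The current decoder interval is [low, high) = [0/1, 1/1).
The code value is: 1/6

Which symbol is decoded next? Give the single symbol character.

Answer: b

Derivation:
Interval width = high − low = 1/1 − 0/1 = 1/1
Scaled code = (code − low) / width = (1/6 − 0/1) / 1/1 = 1/6
  b: [0/1, 1/3) ← scaled code falls here ✓
  f: [1/3, 5/6) 
  a: [5/6, 1/1) 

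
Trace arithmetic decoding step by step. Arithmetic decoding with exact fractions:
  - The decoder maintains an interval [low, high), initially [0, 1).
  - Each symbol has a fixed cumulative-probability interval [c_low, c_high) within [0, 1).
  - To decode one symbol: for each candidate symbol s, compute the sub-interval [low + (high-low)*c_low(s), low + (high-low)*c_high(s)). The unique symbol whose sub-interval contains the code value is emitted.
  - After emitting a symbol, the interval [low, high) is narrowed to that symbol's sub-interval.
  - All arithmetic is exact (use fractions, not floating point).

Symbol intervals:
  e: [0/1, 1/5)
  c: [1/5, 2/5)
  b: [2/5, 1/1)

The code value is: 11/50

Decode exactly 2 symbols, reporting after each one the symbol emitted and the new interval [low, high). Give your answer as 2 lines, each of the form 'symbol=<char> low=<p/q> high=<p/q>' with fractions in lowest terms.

Answer: symbol=c low=1/5 high=2/5
symbol=e low=1/5 high=6/25

Derivation:
Step 1: interval [0/1, 1/1), width = 1/1 - 0/1 = 1/1
  'e': [0/1 + 1/1*0/1, 0/1 + 1/1*1/5) = [0/1, 1/5)
  'c': [0/1 + 1/1*1/5, 0/1 + 1/1*2/5) = [1/5, 2/5) <- contains code 11/50
  'b': [0/1 + 1/1*2/5, 0/1 + 1/1*1/1) = [2/5, 1/1)
  emit 'c', narrow to [1/5, 2/5)
Step 2: interval [1/5, 2/5), width = 2/5 - 1/5 = 1/5
  'e': [1/5 + 1/5*0/1, 1/5 + 1/5*1/5) = [1/5, 6/25) <- contains code 11/50
  'c': [1/5 + 1/5*1/5, 1/5 + 1/5*2/5) = [6/25, 7/25)
  'b': [1/5 + 1/5*2/5, 1/5 + 1/5*1/1) = [7/25, 2/5)
  emit 'e', narrow to [1/5, 6/25)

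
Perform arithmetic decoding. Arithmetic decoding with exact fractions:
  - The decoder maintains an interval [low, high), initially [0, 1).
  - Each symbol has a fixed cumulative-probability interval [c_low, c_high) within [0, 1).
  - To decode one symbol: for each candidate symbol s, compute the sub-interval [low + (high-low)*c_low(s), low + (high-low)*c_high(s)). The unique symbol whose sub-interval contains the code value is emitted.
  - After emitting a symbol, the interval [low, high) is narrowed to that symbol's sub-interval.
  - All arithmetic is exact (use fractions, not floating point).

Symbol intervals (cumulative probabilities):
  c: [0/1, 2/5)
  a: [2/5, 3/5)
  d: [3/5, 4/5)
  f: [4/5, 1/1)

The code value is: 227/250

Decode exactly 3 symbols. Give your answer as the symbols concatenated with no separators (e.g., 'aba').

Step 1: interval [0/1, 1/1), width = 1/1 - 0/1 = 1/1
  'c': [0/1 + 1/1*0/1, 0/1 + 1/1*2/5) = [0/1, 2/5)
  'a': [0/1 + 1/1*2/5, 0/1 + 1/1*3/5) = [2/5, 3/5)
  'd': [0/1 + 1/1*3/5, 0/1 + 1/1*4/5) = [3/5, 4/5)
  'f': [0/1 + 1/1*4/5, 0/1 + 1/1*1/1) = [4/5, 1/1) <- contains code 227/250
  emit 'f', narrow to [4/5, 1/1)
Step 2: interval [4/5, 1/1), width = 1/1 - 4/5 = 1/5
  'c': [4/5 + 1/5*0/1, 4/5 + 1/5*2/5) = [4/5, 22/25)
  'a': [4/5 + 1/5*2/5, 4/5 + 1/5*3/5) = [22/25, 23/25) <- contains code 227/250
  'd': [4/5 + 1/5*3/5, 4/5 + 1/5*4/5) = [23/25, 24/25)
  'f': [4/5 + 1/5*4/5, 4/5 + 1/5*1/1) = [24/25, 1/1)
  emit 'a', narrow to [22/25, 23/25)
Step 3: interval [22/25, 23/25), width = 23/25 - 22/25 = 1/25
  'c': [22/25 + 1/25*0/1, 22/25 + 1/25*2/5) = [22/25, 112/125)
  'a': [22/25 + 1/25*2/5, 22/25 + 1/25*3/5) = [112/125, 113/125)
  'd': [22/25 + 1/25*3/5, 22/25 + 1/25*4/5) = [113/125, 114/125) <- contains code 227/250
  'f': [22/25 + 1/25*4/5, 22/25 + 1/25*1/1) = [114/125, 23/25)
  emit 'd', narrow to [113/125, 114/125)

Answer: fad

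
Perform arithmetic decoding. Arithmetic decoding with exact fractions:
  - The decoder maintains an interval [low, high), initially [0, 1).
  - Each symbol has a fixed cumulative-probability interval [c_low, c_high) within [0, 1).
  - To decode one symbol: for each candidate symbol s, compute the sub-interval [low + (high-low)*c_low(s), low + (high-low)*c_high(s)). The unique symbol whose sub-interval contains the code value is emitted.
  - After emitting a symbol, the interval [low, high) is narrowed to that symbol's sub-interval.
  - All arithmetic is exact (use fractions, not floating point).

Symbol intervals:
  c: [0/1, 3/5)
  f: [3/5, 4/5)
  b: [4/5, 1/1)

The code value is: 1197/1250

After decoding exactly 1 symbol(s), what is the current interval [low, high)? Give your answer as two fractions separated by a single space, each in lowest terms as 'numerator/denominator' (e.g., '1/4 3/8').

Step 1: interval [0/1, 1/1), width = 1/1 - 0/1 = 1/1
  'c': [0/1 + 1/1*0/1, 0/1 + 1/1*3/5) = [0/1, 3/5)
  'f': [0/1 + 1/1*3/5, 0/1 + 1/1*4/5) = [3/5, 4/5)
  'b': [0/1 + 1/1*4/5, 0/1 + 1/1*1/1) = [4/5, 1/1) <- contains code 1197/1250
  emit 'b', narrow to [4/5, 1/1)

Answer: 4/5 1/1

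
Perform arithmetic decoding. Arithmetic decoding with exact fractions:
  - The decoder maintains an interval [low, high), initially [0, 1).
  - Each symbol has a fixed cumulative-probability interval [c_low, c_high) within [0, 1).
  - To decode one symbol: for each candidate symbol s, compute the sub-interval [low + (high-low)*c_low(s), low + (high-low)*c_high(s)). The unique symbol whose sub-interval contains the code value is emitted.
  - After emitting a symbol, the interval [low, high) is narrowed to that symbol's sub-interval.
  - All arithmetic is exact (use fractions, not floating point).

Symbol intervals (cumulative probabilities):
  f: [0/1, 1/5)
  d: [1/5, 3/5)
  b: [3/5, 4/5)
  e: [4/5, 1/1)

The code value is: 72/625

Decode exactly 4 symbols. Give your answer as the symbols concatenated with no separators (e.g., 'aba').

Answer: fdeb

Derivation:
Step 1: interval [0/1, 1/1), width = 1/1 - 0/1 = 1/1
  'f': [0/1 + 1/1*0/1, 0/1 + 1/1*1/5) = [0/1, 1/5) <- contains code 72/625
  'd': [0/1 + 1/1*1/5, 0/1 + 1/1*3/5) = [1/5, 3/5)
  'b': [0/1 + 1/1*3/5, 0/1 + 1/1*4/5) = [3/5, 4/5)
  'e': [0/1 + 1/1*4/5, 0/1 + 1/1*1/1) = [4/5, 1/1)
  emit 'f', narrow to [0/1, 1/5)
Step 2: interval [0/1, 1/5), width = 1/5 - 0/1 = 1/5
  'f': [0/1 + 1/5*0/1, 0/1 + 1/5*1/5) = [0/1, 1/25)
  'd': [0/1 + 1/5*1/5, 0/1 + 1/5*3/5) = [1/25, 3/25) <- contains code 72/625
  'b': [0/1 + 1/5*3/5, 0/1 + 1/5*4/5) = [3/25, 4/25)
  'e': [0/1 + 1/5*4/5, 0/1 + 1/5*1/1) = [4/25, 1/5)
  emit 'd', narrow to [1/25, 3/25)
Step 3: interval [1/25, 3/25), width = 3/25 - 1/25 = 2/25
  'f': [1/25 + 2/25*0/1, 1/25 + 2/25*1/5) = [1/25, 7/125)
  'd': [1/25 + 2/25*1/5, 1/25 + 2/25*3/5) = [7/125, 11/125)
  'b': [1/25 + 2/25*3/5, 1/25 + 2/25*4/5) = [11/125, 13/125)
  'e': [1/25 + 2/25*4/5, 1/25 + 2/25*1/1) = [13/125, 3/25) <- contains code 72/625
  emit 'e', narrow to [13/125, 3/25)
Step 4: interval [13/125, 3/25), width = 3/25 - 13/125 = 2/125
  'f': [13/125 + 2/125*0/1, 13/125 + 2/125*1/5) = [13/125, 67/625)
  'd': [13/125 + 2/125*1/5, 13/125 + 2/125*3/5) = [67/625, 71/625)
  'b': [13/125 + 2/125*3/5, 13/125 + 2/125*4/5) = [71/625, 73/625) <- contains code 72/625
  'e': [13/125 + 2/125*4/5, 13/125 + 2/125*1/1) = [73/625, 3/25)
  emit 'b', narrow to [71/625, 73/625)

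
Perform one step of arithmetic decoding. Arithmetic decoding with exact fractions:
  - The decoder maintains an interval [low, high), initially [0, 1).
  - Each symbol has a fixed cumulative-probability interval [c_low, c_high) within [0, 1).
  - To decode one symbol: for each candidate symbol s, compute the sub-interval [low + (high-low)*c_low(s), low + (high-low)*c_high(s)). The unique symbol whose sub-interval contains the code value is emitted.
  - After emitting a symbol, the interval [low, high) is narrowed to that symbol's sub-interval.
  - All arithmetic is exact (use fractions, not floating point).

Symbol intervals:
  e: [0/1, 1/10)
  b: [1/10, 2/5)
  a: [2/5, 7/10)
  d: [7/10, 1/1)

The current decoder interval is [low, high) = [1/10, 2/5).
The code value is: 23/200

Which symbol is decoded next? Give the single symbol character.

Interval width = high − low = 2/5 − 1/10 = 3/10
Scaled code = (code − low) / width = (23/200 − 1/10) / 3/10 = 1/20
  e: [0/1, 1/10) ← scaled code falls here ✓
  b: [1/10, 2/5) 
  a: [2/5, 7/10) 
  d: [7/10, 1/1) 

Answer: e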